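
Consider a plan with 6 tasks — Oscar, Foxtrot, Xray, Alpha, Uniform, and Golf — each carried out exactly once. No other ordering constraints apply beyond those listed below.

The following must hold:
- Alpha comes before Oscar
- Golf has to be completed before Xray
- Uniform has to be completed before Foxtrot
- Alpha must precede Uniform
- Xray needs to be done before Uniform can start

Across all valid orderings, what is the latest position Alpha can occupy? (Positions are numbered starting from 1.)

3

Following every chain forward from Alpha, the tasks that must come later are Oscar, Foxtrot, Uniform — 3 of them.
So at least 3 tasks follow Alpha, putting Alpha no later than position 3. That position is achievable by scheduling everything else first.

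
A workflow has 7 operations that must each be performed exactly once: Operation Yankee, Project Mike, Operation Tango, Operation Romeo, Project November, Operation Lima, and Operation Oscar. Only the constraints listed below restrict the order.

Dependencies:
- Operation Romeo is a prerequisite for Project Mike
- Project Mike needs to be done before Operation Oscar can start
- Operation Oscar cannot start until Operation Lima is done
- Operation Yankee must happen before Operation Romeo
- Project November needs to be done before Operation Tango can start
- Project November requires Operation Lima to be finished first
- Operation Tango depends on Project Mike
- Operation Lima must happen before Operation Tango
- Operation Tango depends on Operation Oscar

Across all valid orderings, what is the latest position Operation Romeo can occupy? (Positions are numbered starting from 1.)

Every operation that must follow Operation Romeo has to come after it. Tracing all chains starting from Operation Romeo, those operations are: Project Mike, Operation Tango, Operation Oscar — 3 in total.
With 3 mandatory successors out of 7 operations total, the latest slot for Operation Romeo is 7−3 = 4, and it's reachable by doing all non-successors before Operation Romeo.

4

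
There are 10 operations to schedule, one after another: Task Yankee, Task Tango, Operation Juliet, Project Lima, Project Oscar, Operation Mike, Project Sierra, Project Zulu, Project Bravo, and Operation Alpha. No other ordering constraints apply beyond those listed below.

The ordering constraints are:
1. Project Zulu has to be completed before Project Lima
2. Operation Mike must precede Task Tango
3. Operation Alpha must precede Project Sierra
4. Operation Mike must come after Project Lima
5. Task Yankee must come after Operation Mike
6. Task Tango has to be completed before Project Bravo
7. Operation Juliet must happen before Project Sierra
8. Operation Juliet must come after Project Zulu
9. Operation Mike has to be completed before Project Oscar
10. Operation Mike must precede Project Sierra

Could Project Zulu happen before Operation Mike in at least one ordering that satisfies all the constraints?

Every valid ordering already has Project Zulu before Operation Mike (the constraints require it), so in particular at least one does.

Yes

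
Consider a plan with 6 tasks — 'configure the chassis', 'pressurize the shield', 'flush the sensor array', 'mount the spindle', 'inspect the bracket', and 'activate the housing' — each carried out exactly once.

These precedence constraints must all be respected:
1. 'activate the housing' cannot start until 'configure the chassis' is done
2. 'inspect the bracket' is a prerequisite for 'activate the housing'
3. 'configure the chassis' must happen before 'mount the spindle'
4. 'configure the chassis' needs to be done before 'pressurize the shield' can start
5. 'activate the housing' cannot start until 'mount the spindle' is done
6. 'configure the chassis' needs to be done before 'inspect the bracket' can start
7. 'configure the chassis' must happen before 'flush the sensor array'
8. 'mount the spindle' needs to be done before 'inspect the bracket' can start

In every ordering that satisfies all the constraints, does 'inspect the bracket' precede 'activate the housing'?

Yes

There is a constraint chain 'inspect the bracket' → 'activate the housing'.
So 'inspect the bracket' must precede 'activate the housing' in any valid ordering.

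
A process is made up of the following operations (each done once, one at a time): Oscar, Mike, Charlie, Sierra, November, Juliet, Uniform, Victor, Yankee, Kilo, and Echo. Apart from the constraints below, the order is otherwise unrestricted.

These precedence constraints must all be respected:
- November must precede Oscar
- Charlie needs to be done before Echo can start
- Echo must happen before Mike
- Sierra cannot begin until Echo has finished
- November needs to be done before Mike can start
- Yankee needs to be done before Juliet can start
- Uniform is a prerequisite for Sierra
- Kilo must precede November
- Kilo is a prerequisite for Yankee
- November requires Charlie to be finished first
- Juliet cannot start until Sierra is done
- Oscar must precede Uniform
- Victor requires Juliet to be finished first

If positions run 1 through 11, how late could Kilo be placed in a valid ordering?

3

Following every chain forward from Kilo, the operations that must come later are Oscar, Mike, Sierra, November, Juliet, Uniform, Victor, Yankee — 8 of them.
With 8 mandatory successors out of 11 operations total, the latest slot for Kilo is 11−8 = 3, and it's reachable by doing all non-successors before Kilo.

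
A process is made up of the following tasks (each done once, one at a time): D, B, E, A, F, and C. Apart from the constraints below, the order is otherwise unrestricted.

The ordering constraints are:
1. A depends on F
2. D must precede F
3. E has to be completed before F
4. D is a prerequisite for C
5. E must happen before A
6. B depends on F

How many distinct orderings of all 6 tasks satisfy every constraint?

2 tasks have no prerequisites (D, E), so any of them could come first.
Counting all ways to extend the partial order to a total order gives 18.

18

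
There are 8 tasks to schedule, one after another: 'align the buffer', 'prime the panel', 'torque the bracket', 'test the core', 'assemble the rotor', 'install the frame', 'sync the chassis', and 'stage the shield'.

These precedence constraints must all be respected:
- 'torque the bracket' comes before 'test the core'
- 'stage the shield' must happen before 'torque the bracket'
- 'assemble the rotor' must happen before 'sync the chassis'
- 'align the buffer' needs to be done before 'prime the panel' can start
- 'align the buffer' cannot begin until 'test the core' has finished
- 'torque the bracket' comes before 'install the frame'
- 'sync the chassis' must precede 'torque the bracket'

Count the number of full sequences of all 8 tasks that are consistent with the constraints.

12

2 tasks have no prerequisites ('assemble the rotor', 'stage the shield'), so any of them could come first.
Enumerating by repeatedly choosing an available task (one whose prerequisites are all placed) gives 12 distinct complete orderings.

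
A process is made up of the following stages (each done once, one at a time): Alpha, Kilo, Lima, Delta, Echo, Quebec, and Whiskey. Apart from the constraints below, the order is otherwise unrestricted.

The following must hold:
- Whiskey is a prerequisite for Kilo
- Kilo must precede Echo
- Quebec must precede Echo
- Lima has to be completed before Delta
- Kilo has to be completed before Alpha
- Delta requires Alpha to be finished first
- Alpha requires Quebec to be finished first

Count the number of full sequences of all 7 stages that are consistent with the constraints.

51

3 stages have no prerequisites (Lima, Quebec, Whiskey), so any of them could come first.
Counting all ways to extend the partial order to a total order gives 51.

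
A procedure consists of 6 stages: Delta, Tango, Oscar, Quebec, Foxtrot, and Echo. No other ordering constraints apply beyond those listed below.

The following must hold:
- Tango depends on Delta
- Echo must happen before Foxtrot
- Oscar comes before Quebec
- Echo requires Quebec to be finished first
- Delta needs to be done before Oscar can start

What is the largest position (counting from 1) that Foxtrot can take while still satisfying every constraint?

No constraint forces any stage after Foxtrot, so it can be placed last, in position 6.

6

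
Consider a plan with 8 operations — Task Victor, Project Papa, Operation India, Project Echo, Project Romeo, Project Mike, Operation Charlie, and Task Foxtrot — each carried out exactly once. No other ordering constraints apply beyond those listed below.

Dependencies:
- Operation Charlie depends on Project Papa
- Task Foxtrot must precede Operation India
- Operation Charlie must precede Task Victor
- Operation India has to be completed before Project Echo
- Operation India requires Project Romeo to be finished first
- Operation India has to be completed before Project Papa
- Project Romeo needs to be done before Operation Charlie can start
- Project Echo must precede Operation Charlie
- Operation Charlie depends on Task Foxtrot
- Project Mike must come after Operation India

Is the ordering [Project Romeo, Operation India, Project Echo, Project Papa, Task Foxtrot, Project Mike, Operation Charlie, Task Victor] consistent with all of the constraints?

In the proposed order, Operation India appears before Task Foxtrot.
Since Task Foxtrot is required before Operation India, the ordering is invalid.

No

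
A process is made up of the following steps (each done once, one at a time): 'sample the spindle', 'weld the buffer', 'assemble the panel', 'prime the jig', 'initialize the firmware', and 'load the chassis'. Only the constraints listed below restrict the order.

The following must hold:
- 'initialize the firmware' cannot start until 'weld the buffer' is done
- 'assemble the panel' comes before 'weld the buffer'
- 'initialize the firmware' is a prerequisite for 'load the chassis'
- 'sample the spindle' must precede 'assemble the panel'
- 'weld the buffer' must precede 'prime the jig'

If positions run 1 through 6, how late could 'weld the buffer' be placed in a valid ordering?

3

Every step that must follow 'weld the buffer' has to come after it. Tracing all chains starting from 'weld the buffer', those steps are: 'prime the jig', 'initialize the firmware', 'load the chassis' — 3 in total.
So at least 3 steps follow 'weld the buffer', putting 'weld the buffer' no later than position 3. That position is achievable by scheduling everything else first.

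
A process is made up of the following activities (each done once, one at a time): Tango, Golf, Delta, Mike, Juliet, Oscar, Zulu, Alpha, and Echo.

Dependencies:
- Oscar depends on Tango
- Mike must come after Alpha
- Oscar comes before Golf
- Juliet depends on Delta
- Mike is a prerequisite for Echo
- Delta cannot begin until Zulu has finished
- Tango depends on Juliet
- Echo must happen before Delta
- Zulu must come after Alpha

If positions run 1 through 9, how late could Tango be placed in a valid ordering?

Every activity that must follow Tango has to come after it. Tracing all chains starting from Tango, those activities are: Golf, Oscar — 2 in total.
So at least 2 activities follow Tango, putting Tango no later than position 7. That position is achievable by scheduling everything else first.

7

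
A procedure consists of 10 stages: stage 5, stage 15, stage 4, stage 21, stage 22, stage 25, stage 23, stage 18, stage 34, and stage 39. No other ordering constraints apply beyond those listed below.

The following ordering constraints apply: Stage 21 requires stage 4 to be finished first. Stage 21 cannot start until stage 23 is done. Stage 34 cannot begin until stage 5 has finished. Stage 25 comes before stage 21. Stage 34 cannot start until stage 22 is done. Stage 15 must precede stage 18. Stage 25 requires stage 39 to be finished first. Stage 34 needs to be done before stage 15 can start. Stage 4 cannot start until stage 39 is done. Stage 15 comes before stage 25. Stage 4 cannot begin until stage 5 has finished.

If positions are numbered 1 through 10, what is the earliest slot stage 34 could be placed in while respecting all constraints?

Every stage that must precede stage 34 has to come before it. Tracing all chains that end at stage 34, those stages are: stage 5, stage 22 — 2 in total.
So at minimum 2 stages come before stage 34, putting stage 34 no earlier than position 3. That position is achievable by scheduling exactly those predecessors first.

3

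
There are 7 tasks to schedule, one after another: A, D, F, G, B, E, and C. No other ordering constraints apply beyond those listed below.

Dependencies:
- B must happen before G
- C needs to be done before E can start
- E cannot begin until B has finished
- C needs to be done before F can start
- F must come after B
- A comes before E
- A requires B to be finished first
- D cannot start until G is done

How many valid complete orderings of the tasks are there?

105

2 tasks have no prerequisites (B, C), so any of them could come first.
Systematically extending each partial ordering one task at a time and counting, there are 105 complete orderings.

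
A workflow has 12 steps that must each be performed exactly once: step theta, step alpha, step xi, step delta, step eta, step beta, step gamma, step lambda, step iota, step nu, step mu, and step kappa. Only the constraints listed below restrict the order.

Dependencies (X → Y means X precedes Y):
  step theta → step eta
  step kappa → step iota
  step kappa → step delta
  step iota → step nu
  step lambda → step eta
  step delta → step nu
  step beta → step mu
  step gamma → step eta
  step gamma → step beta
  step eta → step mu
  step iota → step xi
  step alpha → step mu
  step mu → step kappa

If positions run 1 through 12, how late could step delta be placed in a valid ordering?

11

The only step forced after step delta (directly or by a chain) is step nu.
With 1 mandatory successor out of 12 steps total, the latest slot for step delta is 12−1 = 11, and it's reachable by doing all non-successors before step delta.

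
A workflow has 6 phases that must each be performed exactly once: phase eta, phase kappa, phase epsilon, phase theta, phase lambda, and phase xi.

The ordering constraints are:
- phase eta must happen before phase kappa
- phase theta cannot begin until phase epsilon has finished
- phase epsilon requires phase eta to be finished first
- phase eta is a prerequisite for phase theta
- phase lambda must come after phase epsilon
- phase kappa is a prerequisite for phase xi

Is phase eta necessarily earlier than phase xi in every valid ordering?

Yes

Tracing the constraints gives a chain: phase eta → phase kappa → phase xi.
Hence phase eta necessarily comes before phase xi.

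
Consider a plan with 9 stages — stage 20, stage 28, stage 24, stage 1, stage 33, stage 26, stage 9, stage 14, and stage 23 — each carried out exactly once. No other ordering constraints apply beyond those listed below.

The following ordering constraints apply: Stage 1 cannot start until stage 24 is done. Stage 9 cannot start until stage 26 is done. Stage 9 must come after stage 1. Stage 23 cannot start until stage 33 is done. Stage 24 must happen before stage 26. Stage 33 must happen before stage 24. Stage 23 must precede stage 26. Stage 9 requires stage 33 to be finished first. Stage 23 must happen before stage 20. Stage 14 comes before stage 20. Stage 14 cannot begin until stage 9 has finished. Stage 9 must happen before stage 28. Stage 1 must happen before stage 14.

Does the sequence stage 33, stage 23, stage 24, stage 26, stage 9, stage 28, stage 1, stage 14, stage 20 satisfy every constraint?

The sequence places stage 9 ahead of stage 1.
That contradicts the constraint that stage 1 must precede stage 9.

No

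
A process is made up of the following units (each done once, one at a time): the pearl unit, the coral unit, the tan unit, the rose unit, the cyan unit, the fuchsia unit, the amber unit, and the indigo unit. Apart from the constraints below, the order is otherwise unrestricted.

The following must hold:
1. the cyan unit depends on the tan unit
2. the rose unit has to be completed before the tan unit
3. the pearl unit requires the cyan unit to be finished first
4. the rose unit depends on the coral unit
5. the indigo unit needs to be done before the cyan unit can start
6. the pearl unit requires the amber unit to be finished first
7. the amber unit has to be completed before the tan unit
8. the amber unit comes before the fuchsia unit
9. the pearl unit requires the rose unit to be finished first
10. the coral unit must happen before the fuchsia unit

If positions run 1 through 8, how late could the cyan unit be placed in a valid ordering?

7

Following the constraints forward from the cyan unit, its only required successor is the pearl unit.
With 1 mandatory successor out of 8 units total, the latest slot for the cyan unit is 8−1 = 7, and it's reachable by doing all non-successors before the cyan unit.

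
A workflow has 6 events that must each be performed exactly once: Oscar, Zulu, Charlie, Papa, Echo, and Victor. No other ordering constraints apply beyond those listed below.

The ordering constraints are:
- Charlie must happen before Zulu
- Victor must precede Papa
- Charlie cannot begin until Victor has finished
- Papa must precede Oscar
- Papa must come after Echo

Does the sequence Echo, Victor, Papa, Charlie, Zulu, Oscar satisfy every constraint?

Yes

Going through the constraints one by one, each required predecessor appears earlier in the sequence than its dependent — e.g. Papa (position 3) is before Oscar (position 6), as required.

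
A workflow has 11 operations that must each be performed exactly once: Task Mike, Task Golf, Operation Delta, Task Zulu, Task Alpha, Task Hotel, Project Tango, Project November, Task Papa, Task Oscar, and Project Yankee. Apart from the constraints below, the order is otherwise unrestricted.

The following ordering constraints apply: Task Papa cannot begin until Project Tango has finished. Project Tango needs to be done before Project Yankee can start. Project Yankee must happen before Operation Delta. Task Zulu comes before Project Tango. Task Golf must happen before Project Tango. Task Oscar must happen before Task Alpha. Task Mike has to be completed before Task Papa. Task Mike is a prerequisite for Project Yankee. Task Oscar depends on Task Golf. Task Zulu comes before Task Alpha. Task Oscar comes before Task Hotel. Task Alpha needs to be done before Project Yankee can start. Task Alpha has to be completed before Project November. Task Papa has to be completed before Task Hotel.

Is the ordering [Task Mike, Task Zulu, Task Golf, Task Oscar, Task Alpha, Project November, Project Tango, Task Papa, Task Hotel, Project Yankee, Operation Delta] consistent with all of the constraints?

Every stated constraint is respected: Task Mike sits at position 1, ahead of Project Yankee at position 10, and each of the other listed pairs likewise has the predecessor earlier in the sequence.

Yes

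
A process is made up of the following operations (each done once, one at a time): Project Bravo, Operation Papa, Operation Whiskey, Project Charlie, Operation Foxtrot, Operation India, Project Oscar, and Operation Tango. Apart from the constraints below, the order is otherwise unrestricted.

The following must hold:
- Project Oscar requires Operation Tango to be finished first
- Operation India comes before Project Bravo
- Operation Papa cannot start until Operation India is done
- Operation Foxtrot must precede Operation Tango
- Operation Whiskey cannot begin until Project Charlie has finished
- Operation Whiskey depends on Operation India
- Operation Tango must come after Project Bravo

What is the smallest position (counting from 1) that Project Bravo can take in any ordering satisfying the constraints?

Working backwards through the constraints from Project Bravo, its only required predecessor is Operation India.
With 1 mandatory predecessor, the earliest Project Bravo can sit is position 1+1 = 2, and placing just that one first achieves it.

2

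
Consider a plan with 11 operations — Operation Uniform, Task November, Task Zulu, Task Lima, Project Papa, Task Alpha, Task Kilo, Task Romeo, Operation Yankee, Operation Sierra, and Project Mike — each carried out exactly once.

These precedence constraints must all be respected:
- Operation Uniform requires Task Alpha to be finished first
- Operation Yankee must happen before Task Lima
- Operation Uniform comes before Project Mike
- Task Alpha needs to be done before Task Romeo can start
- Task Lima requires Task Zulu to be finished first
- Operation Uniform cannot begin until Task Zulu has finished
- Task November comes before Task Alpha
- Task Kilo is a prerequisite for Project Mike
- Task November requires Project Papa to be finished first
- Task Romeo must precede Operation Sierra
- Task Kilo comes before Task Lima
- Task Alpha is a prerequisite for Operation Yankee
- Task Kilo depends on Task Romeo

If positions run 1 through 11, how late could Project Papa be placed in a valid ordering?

Every operation that must follow Project Papa has to come after it. Tracing all chains starting from Project Papa, those operations are: Operation Uniform, Task November, Task Lima, Task Alpha, Task Kilo, Task Romeo, Operation Yankee, Operation Sierra, Project Mike — 9 in total.
With 9 mandatory successors out of 11 operations total, the latest slot for Project Papa is 11−9 = 2, and it's reachable by doing all non-successors before Project Papa.

2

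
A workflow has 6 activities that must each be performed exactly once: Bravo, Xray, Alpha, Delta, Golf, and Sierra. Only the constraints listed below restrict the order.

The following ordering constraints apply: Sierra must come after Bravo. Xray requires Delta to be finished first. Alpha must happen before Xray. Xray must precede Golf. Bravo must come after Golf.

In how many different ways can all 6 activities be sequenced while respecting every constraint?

2 activities have no prerequisites (Alpha, Delta), so any of them could come first.
Counting all ways to extend the partial order to a total order gives 2.

2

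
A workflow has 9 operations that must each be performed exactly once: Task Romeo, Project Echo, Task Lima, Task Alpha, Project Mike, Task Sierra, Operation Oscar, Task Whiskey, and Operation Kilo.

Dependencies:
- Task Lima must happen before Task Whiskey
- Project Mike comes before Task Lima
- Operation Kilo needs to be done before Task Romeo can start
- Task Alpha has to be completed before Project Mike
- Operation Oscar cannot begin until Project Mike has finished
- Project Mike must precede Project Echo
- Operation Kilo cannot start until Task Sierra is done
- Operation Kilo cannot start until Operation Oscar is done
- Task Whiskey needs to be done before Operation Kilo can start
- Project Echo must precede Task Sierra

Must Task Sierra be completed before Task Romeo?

Yes

Tracing the constraints gives a chain: Task Sierra → Operation Kilo → Task Romeo.
That forces Task Sierra before Task Romeo in every valid schedule.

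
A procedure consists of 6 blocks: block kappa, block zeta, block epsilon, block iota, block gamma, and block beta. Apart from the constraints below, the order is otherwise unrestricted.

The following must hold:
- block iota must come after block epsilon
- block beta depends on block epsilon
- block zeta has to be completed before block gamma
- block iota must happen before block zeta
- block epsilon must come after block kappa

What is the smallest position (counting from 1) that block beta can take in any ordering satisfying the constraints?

3

Working backwards through the constraints from block beta, its full set of required predecessors is block kappa, block epsilon — 2 of them.
So at minimum 2 blocks come before block beta, putting block beta no earlier than position 3. That position is achievable by scheduling exactly those predecessors first.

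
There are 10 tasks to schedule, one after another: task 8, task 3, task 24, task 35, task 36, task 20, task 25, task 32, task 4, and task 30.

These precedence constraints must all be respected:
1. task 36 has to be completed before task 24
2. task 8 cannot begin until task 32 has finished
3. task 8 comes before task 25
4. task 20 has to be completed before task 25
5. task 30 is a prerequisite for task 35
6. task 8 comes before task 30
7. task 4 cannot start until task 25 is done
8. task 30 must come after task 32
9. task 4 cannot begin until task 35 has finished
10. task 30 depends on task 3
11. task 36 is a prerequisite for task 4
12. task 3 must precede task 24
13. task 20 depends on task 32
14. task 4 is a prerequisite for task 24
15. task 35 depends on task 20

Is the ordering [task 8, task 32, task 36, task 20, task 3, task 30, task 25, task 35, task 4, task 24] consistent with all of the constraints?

In the proposed order, task 8 appears before task 32.
Since task 32 is required before task 8, the ordering is invalid.

No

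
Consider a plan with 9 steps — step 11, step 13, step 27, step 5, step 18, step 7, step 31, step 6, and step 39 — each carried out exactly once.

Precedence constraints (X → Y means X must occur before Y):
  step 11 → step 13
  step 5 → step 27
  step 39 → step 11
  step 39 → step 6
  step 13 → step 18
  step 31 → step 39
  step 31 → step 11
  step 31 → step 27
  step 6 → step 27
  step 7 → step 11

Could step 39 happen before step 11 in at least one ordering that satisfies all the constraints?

Yes

The constraints force step 39 before step 11, so yes — every valid ordering has step 39 earlier.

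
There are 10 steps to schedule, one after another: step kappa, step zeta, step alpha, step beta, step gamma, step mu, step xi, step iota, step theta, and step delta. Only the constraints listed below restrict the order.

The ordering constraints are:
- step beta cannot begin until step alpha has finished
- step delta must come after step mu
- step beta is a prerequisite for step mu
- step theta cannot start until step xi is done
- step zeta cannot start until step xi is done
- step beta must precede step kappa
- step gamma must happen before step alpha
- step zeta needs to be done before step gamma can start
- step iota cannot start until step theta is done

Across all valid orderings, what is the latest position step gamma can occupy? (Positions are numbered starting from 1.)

5

Following every chain forward from step gamma, the steps that must come later are step kappa, step alpha, step beta, step mu, step delta — 5 of them.
With 5 mandatory successors out of 10 steps total, the latest slot for step gamma is 10−5 = 5, and it's reachable by doing all non-successors before step gamma.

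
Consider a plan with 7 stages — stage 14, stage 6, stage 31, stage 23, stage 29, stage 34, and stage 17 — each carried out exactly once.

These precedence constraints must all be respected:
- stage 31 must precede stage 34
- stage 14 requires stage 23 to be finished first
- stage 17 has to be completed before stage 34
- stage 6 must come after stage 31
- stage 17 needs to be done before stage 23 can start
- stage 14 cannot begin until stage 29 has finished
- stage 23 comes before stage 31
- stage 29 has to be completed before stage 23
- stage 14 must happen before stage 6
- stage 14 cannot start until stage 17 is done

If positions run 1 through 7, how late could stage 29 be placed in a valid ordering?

Every stage that must follow stage 29 has to come after it. Tracing all chains starting from stage 29, those stages are: stage 14, stage 6, stage 31, stage 23, stage 34 — 5 in total.
With 5 mandatory successors out of 7 stages total, the latest slot for stage 29 is 7−5 = 2, and it's reachable by doing all non-successors before stage 29.

2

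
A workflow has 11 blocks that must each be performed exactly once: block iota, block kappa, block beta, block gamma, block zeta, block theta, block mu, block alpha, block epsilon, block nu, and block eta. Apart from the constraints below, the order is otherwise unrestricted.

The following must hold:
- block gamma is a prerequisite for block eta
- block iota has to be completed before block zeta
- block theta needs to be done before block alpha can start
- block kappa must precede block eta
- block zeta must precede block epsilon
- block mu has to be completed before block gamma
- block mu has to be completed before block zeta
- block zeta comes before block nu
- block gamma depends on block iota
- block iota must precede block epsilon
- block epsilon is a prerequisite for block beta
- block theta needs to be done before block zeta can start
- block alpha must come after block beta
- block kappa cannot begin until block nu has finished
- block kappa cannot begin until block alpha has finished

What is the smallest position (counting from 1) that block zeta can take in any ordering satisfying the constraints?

The blocks that are forced before block zeta, directly or transitively, are block iota, block theta, block mu. That's 3 blocks.
So at minimum 3 blocks come before block zeta, putting block zeta no earlier than position 4. That position is achievable by scheduling exactly those predecessors first.

4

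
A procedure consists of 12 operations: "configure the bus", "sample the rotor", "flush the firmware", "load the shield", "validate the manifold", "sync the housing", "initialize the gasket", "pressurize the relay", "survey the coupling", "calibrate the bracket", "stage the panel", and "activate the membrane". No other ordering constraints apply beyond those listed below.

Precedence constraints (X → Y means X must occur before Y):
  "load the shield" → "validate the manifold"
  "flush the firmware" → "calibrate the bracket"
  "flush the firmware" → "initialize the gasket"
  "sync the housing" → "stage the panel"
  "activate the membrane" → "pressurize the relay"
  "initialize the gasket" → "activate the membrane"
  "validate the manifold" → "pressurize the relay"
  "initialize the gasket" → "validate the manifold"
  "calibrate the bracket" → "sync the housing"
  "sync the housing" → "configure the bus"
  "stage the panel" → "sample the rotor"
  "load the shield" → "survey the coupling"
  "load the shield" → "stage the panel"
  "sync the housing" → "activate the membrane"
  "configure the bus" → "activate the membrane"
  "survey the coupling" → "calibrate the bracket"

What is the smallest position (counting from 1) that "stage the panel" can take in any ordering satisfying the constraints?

Every operation that must precede "stage the panel" has to come before it. Tracing all chains that end at "stage the panel", those operations are: "flush the firmware", "load the shield", "sync the housing", "survey the coupling", "calibrate the bracket" — 5 in total.
So at minimum 5 operations come before "stage the panel", putting "stage the panel" no earlier than position 6. That position is achievable by scheduling exactly those predecessors first.

6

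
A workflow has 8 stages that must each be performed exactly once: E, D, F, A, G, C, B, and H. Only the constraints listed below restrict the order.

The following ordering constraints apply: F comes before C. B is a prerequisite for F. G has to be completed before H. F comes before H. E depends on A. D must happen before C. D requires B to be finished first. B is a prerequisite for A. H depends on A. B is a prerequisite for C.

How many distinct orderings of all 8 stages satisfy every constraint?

2 stages have no prerequisites (G, B), so any of them could come first.
Enumerating by repeatedly choosing an available stage (one whose prerequisites are all placed) gives 359 distinct complete orderings.

359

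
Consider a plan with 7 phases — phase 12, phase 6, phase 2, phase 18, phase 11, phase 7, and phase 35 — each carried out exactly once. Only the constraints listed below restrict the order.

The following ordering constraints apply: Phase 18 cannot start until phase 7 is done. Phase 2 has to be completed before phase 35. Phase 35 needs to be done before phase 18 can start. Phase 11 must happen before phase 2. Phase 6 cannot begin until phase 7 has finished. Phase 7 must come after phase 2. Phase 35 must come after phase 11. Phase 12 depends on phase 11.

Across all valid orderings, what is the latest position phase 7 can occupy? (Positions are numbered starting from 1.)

Following every chain forward from phase 7, the phases that must come later are phase 6, phase 18 — 2 of them.
So at least 2 phases follow phase 7, putting phase 7 no later than position 5. That position is achievable by scheduling everything else first.

5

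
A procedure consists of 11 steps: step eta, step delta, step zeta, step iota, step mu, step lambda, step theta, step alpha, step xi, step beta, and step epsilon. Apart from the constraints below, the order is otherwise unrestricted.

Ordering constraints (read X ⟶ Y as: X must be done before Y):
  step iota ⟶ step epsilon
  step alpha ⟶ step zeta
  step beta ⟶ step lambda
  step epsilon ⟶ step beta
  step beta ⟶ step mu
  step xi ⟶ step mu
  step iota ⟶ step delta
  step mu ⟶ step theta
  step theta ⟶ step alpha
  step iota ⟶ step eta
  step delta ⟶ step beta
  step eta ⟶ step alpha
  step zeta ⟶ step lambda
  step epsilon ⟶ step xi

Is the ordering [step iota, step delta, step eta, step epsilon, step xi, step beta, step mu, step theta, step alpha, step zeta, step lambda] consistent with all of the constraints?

Going through the constraints one by one, each required predecessor appears earlier in the sequence than its dependent — e.g. step eta (position 3) is before step alpha (position 9), as required.

Yes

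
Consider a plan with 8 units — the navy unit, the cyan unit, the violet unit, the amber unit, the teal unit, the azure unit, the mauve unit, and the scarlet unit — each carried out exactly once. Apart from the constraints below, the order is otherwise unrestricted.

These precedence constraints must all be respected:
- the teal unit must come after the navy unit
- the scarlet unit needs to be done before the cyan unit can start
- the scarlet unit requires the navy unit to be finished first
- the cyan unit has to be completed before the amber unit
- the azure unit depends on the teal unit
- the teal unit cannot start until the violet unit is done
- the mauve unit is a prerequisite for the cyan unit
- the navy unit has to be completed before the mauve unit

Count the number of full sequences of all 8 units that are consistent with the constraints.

2 units have no prerequisites (the navy unit, the violet unit), so any of them could come first.
Systematically extending each partial ordering one unit at a time and counting, there are 100 complete orderings.

100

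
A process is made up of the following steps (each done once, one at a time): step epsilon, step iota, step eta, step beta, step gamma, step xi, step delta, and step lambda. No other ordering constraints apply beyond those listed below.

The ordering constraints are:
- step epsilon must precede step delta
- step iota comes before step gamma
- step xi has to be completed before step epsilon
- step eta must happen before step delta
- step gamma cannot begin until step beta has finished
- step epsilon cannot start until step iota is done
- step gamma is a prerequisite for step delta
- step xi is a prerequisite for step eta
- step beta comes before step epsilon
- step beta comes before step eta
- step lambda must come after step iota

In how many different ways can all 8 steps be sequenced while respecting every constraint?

3 steps have no prerequisites (step iota, step beta, step xi), so any of them could come first.
Enumerating by repeatedly choosing an available step (one whose prerequisites are all placed) gives 258 distinct complete orderings.

258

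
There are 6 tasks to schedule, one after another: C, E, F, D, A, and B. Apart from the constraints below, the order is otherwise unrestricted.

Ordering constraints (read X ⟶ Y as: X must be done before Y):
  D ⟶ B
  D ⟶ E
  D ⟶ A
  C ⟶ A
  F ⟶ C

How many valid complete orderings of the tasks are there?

38

The tasks with no prerequisites are F, D; any of them can be placed first.
Systematically extending each partial ordering one task at a time and counting, there are 38 complete orderings.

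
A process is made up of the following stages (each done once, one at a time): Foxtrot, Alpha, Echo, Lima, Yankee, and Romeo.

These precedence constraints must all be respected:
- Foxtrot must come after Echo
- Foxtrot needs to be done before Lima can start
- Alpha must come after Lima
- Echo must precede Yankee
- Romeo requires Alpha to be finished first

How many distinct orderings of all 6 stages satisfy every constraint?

Echo is the only stage with nothing required before it, so every ordering starts there.
Counting all ways to extend the partial order to a total order gives 5.

5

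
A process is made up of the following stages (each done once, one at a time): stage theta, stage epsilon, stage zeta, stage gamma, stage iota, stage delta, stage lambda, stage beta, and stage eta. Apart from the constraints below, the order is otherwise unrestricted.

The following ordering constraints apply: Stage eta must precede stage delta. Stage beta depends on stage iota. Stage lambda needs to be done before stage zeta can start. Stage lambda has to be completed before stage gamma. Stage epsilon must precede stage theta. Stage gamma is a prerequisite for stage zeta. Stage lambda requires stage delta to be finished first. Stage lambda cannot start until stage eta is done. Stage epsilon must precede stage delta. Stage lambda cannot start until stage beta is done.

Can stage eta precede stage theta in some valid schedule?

Yes

No chain of constraints runs from stage theta to stage eta, so stage theta is not required to come first.
That means at least one valid schedule has stage eta before stage theta.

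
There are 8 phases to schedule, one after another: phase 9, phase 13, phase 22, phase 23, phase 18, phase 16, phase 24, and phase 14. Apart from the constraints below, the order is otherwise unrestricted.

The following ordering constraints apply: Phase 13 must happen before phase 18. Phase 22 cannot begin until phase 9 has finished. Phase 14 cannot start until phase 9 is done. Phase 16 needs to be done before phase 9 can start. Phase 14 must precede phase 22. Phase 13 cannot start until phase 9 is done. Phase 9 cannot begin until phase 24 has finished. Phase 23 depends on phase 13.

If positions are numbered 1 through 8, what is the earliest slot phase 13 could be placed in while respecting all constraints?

The phases that are forced before phase 13, directly or transitively, are phase 9, phase 16, phase 24. That's 3 phases.
With 3 mandatory predecessors, the earliest phase 13 can sit is position 3+1 = 4, and placing just those 3 first achieves it.

4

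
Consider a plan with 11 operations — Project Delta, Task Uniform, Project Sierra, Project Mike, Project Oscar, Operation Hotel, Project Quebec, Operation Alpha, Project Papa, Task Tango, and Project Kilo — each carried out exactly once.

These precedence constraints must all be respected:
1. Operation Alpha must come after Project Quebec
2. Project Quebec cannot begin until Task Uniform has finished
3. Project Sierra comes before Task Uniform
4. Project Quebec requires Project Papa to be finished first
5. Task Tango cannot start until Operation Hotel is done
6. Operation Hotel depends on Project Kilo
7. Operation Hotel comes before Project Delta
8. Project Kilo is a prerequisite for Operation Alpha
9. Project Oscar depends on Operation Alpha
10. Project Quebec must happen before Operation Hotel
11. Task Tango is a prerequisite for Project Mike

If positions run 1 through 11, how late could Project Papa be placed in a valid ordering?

The operations that are forced after Project Papa, directly or by a chain of constraints, are Project Delta, Project Mike, Project Oscar, Operation Hotel, Project Quebec, Operation Alpha, Task Tango. That's 7 operations.
With 7 mandatory successors out of 11 operations total, the latest slot for Project Papa is 11−7 = 4, and it's reachable by doing all non-successors before Project Papa.

4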